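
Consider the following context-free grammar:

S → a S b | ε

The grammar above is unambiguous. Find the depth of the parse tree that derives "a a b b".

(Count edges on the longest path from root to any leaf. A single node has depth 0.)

3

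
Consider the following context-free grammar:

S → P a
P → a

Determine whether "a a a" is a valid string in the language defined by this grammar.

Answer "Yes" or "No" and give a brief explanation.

No - no valid derivation exists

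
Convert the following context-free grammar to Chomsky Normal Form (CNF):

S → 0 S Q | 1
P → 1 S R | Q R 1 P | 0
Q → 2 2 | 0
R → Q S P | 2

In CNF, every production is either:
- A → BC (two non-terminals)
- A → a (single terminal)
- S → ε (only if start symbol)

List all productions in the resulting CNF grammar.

T0 → 0; S → 1; T1 → 1; P → 0; T2 → 2; Q → 0; R → 2; S → T0 X0; X0 → S Q; P → T1 X1; X1 → S R; P → Q X2; X2 → R X3; X3 → T1 P; Q → T2 T2; R → Q X4; X4 → S P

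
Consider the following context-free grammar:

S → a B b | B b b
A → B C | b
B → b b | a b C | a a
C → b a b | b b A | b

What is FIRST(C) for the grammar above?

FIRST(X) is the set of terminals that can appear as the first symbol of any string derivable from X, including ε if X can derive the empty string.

We compute FIRST(C) using the standard algorithm.
FIRST(A) = {a, b}
FIRST(B) = {a, b}
FIRST(C) = {b}
FIRST(S) = {a, b}
Therefore, FIRST(C) = {b}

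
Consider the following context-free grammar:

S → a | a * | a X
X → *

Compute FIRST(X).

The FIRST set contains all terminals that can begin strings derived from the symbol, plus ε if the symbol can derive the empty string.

We compute FIRST(X) using the standard algorithm.
FIRST(S) = {a}
FIRST(X) = {*}
Therefore, FIRST(X) = {*}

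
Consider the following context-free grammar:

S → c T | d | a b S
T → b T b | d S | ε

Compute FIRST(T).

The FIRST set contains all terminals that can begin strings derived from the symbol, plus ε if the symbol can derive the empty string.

We compute FIRST(T) using the standard algorithm.
FIRST(S) = {a, c, d}
FIRST(T) = {b, d, ε}
Therefore, FIRST(T) = {b, d, ε}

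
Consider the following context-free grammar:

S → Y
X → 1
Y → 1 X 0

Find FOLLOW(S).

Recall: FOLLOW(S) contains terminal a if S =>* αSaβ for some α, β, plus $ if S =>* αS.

We compute FOLLOW(S) using the standard algorithm.
FOLLOW(S) starts with {$}.
FIRST(S) = {1}
FIRST(X) = {1}
FIRST(Y) = {1}
FOLLOW(S) = {$}
FOLLOW(X) = {0}
FOLLOW(Y) = {$}
Therefore, FOLLOW(S) = {$}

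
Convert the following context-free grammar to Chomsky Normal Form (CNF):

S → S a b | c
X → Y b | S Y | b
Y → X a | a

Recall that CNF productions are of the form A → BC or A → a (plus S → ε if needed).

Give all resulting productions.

TA → a; TB → b; S → c; X → b; Y → a; S → S X0; X0 → TA TB; X → Y TB; X → S Y; Y → X TA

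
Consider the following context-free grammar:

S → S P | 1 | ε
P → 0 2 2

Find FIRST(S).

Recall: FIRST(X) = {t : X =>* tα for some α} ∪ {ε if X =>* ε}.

We compute FIRST(S) using the standard algorithm.
FIRST(P) = {0}
FIRST(S) = {0, 1, ε}
Therefore, FIRST(S) = {0, 1, ε}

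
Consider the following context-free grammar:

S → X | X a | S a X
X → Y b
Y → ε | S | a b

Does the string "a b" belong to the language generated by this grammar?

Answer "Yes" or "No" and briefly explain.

No - no valid derivation exists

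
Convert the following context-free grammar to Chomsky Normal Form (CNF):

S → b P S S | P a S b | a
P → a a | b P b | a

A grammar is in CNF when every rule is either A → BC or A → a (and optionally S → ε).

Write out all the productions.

TB → b; TA → a; S → a; P → a; S → TB X0; X0 → P X1; X1 → S S; S → P X2; X2 → TA X3; X3 → S TB; P → TA TA; P → TB X4; X4 → P TB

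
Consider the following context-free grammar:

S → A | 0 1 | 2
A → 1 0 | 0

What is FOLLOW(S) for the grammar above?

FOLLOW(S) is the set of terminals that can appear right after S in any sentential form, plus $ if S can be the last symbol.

We compute FOLLOW(S) using the standard algorithm.
FOLLOW(S) starts with {$}.
FIRST(A) = {0, 1}
FIRST(S) = {0, 1, 2}
FOLLOW(A) = {$}
FOLLOW(S) = {$}
Therefore, FOLLOW(S) = {$}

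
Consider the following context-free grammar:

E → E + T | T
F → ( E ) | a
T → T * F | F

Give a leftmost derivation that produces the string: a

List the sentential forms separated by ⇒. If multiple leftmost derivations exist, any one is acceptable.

E ⇒ T ⇒ F ⇒ a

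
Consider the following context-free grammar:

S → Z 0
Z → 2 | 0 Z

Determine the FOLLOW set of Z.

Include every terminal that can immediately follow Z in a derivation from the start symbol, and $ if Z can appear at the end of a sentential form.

We compute FOLLOW(Z) using the standard algorithm.
FOLLOW(S) starts with {$}.
FIRST(S) = {0, 2}
FIRST(Z) = {0, 2}
FOLLOW(S) = {$}
FOLLOW(Z) = {0}
Therefore, FOLLOW(Z) = {0}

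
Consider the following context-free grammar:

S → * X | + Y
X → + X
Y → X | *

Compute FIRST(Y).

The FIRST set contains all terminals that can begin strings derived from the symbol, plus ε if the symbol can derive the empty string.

We compute FIRST(Y) using the standard algorithm.
FIRST(S) = {*, +}
FIRST(X) = {+}
FIRST(Y) = {*, +}
Therefore, FIRST(Y) = {*, +}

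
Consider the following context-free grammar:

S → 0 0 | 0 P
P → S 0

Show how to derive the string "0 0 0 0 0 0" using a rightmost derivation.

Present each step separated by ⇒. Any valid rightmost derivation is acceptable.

S ⇒ 0 P ⇒ 0 S 0 ⇒ 0 0 P 0 ⇒ 0 0 S 0 0 ⇒ 0 0 0 0 0 0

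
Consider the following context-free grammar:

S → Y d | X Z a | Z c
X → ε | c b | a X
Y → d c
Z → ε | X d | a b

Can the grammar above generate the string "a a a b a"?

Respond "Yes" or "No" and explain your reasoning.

Yes - a valid derivation exists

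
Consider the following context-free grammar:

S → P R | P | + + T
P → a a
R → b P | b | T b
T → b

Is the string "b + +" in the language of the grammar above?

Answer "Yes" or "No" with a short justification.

No - no valid derivation exists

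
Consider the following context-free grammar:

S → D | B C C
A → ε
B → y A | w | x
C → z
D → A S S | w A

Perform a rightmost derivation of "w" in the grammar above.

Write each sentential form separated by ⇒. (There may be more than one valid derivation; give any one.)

S ⇒ D ⇒ w A ⇒ w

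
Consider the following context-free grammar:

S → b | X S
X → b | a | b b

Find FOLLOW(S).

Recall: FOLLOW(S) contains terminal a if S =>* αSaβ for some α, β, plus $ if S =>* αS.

We compute FOLLOW(S) using the standard algorithm.
FOLLOW(S) starts with {$}.
FIRST(S) = {a, b}
FIRST(X) = {a, b}
FOLLOW(S) = {$}
FOLLOW(X) = {a, b}
Therefore, FOLLOW(S) = {$}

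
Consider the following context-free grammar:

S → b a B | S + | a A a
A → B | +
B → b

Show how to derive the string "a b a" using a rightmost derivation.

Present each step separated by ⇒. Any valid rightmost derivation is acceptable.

S ⇒ a A a ⇒ a B a ⇒ a b a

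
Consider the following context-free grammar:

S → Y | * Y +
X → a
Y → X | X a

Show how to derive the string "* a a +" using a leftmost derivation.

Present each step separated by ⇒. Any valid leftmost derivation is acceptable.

S ⇒ * Y + ⇒ * X a + ⇒ * a a +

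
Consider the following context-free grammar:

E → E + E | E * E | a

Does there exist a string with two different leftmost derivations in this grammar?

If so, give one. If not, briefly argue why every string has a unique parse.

Yes - the string 'a * a + a + a + a' has two distinct leftmost derivations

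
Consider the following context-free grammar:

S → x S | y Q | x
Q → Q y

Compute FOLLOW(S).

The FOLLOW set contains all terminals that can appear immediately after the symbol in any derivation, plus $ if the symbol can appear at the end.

We compute FOLLOW(S) using the standard algorithm.
FOLLOW(S) starts with {$}.
FIRST(Q) = {}
FIRST(S) = {x, y}
FOLLOW(Q) = {$, y}
FOLLOW(S) = {$}
Therefore, FOLLOW(S) = {$}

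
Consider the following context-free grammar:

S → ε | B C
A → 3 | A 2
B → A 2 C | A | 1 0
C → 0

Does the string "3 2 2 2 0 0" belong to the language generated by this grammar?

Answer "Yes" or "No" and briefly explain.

Yes - a valid derivation exists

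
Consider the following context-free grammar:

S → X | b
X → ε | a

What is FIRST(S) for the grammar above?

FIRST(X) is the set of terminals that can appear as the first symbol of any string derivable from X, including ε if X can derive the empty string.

We compute FIRST(S) using the standard algorithm.
FIRST(S) = {a, b, ε}
FIRST(X) = {a, ε}
Therefore, FIRST(S) = {a, b, ε}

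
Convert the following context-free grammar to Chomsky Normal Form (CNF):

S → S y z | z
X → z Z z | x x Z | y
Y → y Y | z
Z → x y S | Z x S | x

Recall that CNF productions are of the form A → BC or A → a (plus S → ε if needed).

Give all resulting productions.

TY → y; TZ → z; S → z; TX → x; X → y; Y → z; Z → x; S → S X0; X0 → TY TZ; X → TZ X1; X1 → Z TZ; X → TX X2; X2 → TX Z; Y → TY Y; Z → TX X3; X3 → TY S; Z → Z X4; X4 → TX S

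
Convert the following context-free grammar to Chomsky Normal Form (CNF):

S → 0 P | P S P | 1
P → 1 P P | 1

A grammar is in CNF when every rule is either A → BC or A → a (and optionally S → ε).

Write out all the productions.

T0 → 0; S → 1; T1 → 1; P → 1; S → T0 P; S → P X0; X0 → S P; P → T1 X1; X1 → P P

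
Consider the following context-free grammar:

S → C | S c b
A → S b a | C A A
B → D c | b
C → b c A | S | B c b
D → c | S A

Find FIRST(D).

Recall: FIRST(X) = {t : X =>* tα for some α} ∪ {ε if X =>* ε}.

We compute FIRST(D) using the standard algorithm.
FIRST(A) = {b, c}
FIRST(B) = {b, c}
FIRST(C) = {b, c}
FIRST(D) = {b, c}
FIRST(S) = {b, c}
Therefore, FIRST(D) = {b, c}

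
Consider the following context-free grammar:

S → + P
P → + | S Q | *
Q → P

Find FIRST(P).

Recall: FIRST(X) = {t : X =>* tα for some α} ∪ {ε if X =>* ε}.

We compute FIRST(P) using the standard algorithm.
FIRST(P) = {*, +}
FIRST(Q) = {*, +}
FIRST(S) = {+}
Therefore, FIRST(P) = {*, +}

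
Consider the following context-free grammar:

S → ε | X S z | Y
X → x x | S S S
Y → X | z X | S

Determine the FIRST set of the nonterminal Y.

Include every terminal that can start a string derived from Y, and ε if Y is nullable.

We compute FIRST(Y) using the standard algorithm.
FIRST(S) = {x, z, ε}
FIRST(X) = {x, z, ε}
FIRST(Y) = {x, z, ε}
Therefore, FIRST(Y) = {x, z, ε}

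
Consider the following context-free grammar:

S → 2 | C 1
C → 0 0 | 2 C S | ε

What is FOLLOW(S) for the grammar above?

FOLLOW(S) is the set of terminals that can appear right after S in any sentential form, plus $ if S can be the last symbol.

We compute FOLLOW(S) using the standard algorithm.
FOLLOW(S) starts with {$}.
FIRST(C) = {0, 2, ε}
FIRST(S) = {0, 1, 2}
FOLLOW(C) = {0, 1, 2}
FOLLOW(S) = {$, 0, 1, 2}
Therefore, FOLLOW(S) = {$, 0, 1, 2}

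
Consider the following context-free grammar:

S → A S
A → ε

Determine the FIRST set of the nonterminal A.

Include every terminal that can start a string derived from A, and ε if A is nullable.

We compute FIRST(A) using the standard algorithm.
FIRST(A) = {ε}
FIRST(S) = {}
Therefore, FIRST(A) = {ε}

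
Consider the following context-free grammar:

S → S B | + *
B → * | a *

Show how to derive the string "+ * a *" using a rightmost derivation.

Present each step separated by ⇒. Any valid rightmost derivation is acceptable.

S ⇒ S B ⇒ S a * ⇒ + * a *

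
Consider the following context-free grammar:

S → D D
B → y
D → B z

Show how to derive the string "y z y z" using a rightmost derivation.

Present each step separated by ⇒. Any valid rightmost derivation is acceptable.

S ⇒ D D ⇒ D B z ⇒ D y z ⇒ B z y z ⇒ y z y z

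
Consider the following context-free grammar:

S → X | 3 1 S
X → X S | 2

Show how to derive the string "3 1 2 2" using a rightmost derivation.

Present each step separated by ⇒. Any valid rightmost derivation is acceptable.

S ⇒ 3 1 S ⇒ 3 1 X ⇒ 3 1 X S ⇒ 3 1 X X ⇒ 3 1 X 2 ⇒ 3 1 2 2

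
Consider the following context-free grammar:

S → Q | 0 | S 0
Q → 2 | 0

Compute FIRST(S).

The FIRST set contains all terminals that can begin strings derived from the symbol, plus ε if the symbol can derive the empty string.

We compute FIRST(S) using the standard algorithm.
FIRST(Q) = {0, 2}
FIRST(S) = {0, 2}
Therefore, FIRST(S) = {0, 2}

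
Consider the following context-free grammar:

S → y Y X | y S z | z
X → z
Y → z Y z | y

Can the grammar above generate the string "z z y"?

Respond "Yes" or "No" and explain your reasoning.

No - no valid derivation exists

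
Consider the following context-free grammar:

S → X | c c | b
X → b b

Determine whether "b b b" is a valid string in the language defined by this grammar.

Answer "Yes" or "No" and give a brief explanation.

No - no valid derivation exists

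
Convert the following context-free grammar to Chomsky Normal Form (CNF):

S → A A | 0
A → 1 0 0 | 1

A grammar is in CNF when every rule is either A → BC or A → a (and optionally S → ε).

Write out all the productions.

S → 0; T1 → 1; T0 → 0; A → 1; S → A A; A → T1 X0; X0 → T0 T0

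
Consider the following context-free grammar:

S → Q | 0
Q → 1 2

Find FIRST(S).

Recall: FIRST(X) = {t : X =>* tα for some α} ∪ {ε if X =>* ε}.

We compute FIRST(S) using the standard algorithm.
FIRST(Q) = {1}
FIRST(S) = {0, 1}
Therefore, FIRST(S) = {0, 1}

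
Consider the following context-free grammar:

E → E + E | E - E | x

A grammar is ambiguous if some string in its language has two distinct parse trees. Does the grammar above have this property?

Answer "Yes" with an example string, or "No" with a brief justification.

Yes - the string 'x - x + x - x' has two distinct parse trees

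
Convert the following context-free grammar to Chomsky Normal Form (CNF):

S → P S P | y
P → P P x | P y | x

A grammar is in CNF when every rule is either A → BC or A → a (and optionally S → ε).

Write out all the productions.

S → y; TX → x; TY → y; P → x; S → P X0; X0 → S P; P → P X1; X1 → P TX; P → P TY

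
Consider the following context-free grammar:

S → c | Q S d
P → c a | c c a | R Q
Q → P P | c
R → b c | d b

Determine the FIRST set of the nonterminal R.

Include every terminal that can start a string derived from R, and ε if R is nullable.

We compute FIRST(R) using the standard algorithm.
FIRST(P) = {b, c, d}
FIRST(Q) = {b, c, d}
FIRST(R) = {b, d}
FIRST(S) = {b, c, d}
Therefore, FIRST(R) = {b, d}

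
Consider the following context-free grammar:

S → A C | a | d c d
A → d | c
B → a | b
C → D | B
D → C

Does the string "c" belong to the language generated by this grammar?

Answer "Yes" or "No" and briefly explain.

No - no valid derivation exists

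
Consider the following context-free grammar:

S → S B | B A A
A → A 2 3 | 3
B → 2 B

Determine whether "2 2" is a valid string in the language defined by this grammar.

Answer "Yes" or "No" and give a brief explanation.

No - no valid derivation exists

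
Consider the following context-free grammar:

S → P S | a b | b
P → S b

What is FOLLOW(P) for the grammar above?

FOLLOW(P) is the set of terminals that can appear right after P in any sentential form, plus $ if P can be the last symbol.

We compute FOLLOW(P) using the standard algorithm.
FOLLOW(S) starts with {$}.
FIRST(P) = {a, b}
FIRST(S) = {a, b}
FOLLOW(P) = {a, b}
FOLLOW(S) = {$, b}
Therefore, FOLLOW(P) = {a, b}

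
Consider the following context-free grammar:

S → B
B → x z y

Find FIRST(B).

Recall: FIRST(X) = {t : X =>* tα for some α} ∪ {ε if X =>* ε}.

We compute FIRST(B) using the standard algorithm.
FIRST(B) = {x}
FIRST(S) = {x}
Therefore, FIRST(B) = {x}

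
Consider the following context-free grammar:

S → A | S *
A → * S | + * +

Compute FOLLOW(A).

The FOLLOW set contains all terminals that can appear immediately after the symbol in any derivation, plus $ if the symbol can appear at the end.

We compute FOLLOW(A) using the standard algorithm.
FOLLOW(S) starts with {$}.
FIRST(A) = {*, +}
FIRST(S) = {*, +}
FOLLOW(A) = {$, *}
FOLLOW(S) = {$, *}
Therefore, FOLLOW(A) = {$, *}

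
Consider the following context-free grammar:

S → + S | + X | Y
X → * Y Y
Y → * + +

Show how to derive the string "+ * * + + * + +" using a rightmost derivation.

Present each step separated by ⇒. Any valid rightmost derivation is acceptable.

S ⇒ + X ⇒ + * Y Y ⇒ + * Y * + + ⇒ + * * + + * + +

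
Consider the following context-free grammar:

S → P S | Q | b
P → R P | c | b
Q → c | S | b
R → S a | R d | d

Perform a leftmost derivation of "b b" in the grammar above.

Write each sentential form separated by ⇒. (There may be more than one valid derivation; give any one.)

S ⇒ P S ⇒ b S ⇒ b Q ⇒ b b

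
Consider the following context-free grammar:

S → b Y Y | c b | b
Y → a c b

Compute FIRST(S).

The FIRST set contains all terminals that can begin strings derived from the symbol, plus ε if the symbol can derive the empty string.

We compute FIRST(S) using the standard algorithm.
FIRST(S) = {b, c}
FIRST(Y) = {a}
Therefore, FIRST(S) = {b, c}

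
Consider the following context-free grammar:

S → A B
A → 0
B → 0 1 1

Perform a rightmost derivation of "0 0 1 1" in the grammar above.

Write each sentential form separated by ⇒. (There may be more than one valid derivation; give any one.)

S ⇒ A B ⇒ A 0 1 1 ⇒ 0 0 1 1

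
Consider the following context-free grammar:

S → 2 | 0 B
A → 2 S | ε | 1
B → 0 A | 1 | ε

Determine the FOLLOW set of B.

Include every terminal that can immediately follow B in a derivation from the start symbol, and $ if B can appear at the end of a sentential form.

We compute FOLLOW(B) using the standard algorithm.
FOLLOW(S) starts with {$}.
FIRST(A) = {1, 2, ε}
FIRST(B) = {0, 1, ε}
FIRST(S) = {0, 2}
FOLLOW(A) = {$}
FOLLOW(B) = {$}
FOLLOW(S) = {$}
Therefore, FOLLOW(B) = {$}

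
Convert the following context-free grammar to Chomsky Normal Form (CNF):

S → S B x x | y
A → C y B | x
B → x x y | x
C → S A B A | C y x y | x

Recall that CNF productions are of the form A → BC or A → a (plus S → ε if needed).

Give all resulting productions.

TX → x; S → y; TY → y; A → x; B → x; C → x; S → S X0; X0 → B X1; X1 → TX TX; A → C X2; X2 → TY B; B → TX X3; X3 → TX TY; C → S X4; X4 → A X5; X5 → B A; C → C X6; X6 → TY X7; X7 → TX TY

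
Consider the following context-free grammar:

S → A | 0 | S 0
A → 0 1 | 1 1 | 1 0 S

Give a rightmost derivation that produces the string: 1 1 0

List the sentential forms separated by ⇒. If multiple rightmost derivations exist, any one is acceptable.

S ⇒ S 0 ⇒ A 0 ⇒ 1 1 0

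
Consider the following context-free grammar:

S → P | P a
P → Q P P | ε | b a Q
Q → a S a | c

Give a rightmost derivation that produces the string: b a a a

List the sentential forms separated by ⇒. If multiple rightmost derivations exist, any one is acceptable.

S ⇒ P ⇒ b a Q ⇒ b a a S a ⇒ b a a P a ⇒ b a a a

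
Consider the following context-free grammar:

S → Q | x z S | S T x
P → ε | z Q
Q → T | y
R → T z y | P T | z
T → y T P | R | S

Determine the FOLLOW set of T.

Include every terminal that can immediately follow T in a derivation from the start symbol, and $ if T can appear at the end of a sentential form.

We compute FOLLOW(T) using the standard algorithm.
FOLLOW(S) starts with {$}.
FIRST(P) = {z, ε}
FIRST(Q) = {x, y, z}
FIRST(R) = {x, y, z}
FIRST(S) = {x, y, z}
FIRST(T) = {x, y, z}
FOLLOW(P) = {$, x, y, z}
FOLLOW(Q) = {$, x, y, z}
FOLLOW(R) = {$, x, y, z}
FOLLOW(S) = {$, x, y, z}
FOLLOW(T) = {$, x, y, z}
Therefore, FOLLOW(T) = {$, x, y, z}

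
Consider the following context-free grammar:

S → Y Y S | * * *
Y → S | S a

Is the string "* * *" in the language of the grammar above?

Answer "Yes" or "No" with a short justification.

Yes - a valid derivation exists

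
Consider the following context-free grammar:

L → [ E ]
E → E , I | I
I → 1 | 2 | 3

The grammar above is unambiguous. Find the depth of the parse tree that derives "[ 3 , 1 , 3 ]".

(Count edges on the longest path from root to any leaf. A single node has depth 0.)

5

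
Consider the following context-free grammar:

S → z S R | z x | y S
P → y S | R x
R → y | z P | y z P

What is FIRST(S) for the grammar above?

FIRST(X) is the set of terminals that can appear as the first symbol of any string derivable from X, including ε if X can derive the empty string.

We compute FIRST(S) using the standard algorithm.
FIRST(P) = {y, z}
FIRST(R) = {y, z}
FIRST(S) = {y, z}
Therefore, FIRST(S) = {y, z}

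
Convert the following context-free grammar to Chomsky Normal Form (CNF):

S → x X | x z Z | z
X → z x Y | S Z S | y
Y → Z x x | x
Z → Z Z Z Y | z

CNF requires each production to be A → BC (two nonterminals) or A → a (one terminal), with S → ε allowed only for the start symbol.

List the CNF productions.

TX → x; TZ → z; S → z; X → y; Y → x; Z → z; S → TX X; S → TX X0; X0 → TZ Z; X → TZ X1; X1 → TX Y; X → S X2; X2 → Z S; Y → Z X3; X3 → TX TX; Z → Z X4; X4 → Z X5; X5 → Z Y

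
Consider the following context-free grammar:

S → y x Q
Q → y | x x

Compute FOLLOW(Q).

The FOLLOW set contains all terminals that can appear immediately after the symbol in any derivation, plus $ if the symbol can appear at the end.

We compute FOLLOW(Q) using the standard algorithm.
FOLLOW(S) starts with {$}.
FIRST(Q) = {x, y}
FIRST(S) = {y}
FOLLOW(Q) = {$}
FOLLOW(S) = {$}
Therefore, FOLLOW(Q) = {$}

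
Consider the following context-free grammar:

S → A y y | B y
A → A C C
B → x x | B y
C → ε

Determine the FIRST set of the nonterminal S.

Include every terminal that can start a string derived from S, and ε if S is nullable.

We compute FIRST(S) using the standard algorithm.
FIRST(A) = {}
FIRST(B) = {x}
FIRST(C) = {ε}
FIRST(S) = {x}
Therefore, FIRST(S) = {x}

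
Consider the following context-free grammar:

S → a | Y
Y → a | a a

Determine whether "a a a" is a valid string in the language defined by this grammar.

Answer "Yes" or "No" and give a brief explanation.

No - no valid derivation exists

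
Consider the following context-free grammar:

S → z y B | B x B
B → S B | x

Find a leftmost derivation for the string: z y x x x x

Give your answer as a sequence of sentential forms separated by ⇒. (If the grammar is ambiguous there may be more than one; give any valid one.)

S ⇒ z y B ⇒ z y S B ⇒ z y B x B B ⇒ z y x x B B ⇒ z y x x x B ⇒ z y x x x x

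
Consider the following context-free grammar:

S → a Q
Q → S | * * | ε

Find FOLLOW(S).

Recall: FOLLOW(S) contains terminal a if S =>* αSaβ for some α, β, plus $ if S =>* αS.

We compute FOLLOW(S) using the standard algorithm.
FOLLOW(S) starts with {$}.
FIRST(Q) = {*, a, ε}
FIRST(S) = {a}
FOLLOW(Q) = {$}
FOLLOW(S) = {$}
Therefore, FOLLOW(S) = {$}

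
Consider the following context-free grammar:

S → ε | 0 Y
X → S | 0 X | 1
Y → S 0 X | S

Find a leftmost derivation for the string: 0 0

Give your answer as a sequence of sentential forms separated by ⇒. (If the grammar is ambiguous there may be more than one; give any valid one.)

S ⇒ 0 Y ⇒ 0 S 0 X ⇒ 0 0 X ⇒ 0 0 S ⇒ 0 0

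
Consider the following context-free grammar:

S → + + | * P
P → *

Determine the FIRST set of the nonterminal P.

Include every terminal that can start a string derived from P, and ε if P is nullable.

We compute FIRST(P) using the standard algorithm.
FIRST(P) = {*}
FIRST(S) = {*, +}
Therefore, FIRST(P) = {*}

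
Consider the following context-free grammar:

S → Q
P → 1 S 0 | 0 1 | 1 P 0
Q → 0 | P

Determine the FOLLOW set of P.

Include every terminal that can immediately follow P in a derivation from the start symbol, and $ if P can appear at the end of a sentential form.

We compute FOLLOW(P) using the standard algorithm.
FOLLOW(S) starts with {$}.
FIRST(P) = {0, 1}
FIRST(Q) = {0, 1}
FIRST(S) = {0, 1}
FOLLOW(P) = {$, 0}
FOLLOW(Q) = {$, 0}
FOLLOW(S) = {$, 0}
Therefore, FOLLOW(P) = {$, 0}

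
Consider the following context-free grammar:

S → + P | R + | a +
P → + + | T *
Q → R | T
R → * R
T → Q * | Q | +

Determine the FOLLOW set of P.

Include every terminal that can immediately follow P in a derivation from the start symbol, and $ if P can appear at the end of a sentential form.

We compute FOLLOW(P) using the standard algorithm.
FOLLOW(S) starts with {$}.
FIRST(P) = {*, +}
FIRST(Q) = {*, +}
FIRST(R) = {*}
FIRST(S) = {*, +, a}
FIRST(T) = {*, +}
FOLLOW(P) = {$}
FOLLOW(Q) = {*}
FOLLOW(R) = {*, +}
FOLLOW(S) = {$}
FOLLOW(T) = {*}
Therefore, FOLLOW(P) = {$}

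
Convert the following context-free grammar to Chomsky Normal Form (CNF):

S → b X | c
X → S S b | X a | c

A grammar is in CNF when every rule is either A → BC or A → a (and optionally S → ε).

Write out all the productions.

TB → b; S → c; TA → a; X → c; S → TB X; X → S X0; X0 → S TB; X → X TA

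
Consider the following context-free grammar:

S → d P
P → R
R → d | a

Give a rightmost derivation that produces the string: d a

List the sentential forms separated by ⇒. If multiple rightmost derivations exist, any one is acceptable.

S ⇒ d P ⇒ d R ⇒ d a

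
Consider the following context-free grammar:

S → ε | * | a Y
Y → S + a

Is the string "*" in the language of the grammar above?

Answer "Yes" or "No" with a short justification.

Yes - a valid derivation exists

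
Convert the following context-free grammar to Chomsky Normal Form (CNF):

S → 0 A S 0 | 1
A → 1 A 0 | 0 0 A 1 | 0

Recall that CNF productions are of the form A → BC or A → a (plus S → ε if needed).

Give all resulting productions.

T0 → 0; S → 1; T1 → 1; A → 0; S → T0 X0; X0 → A X1; X1 → S T0; A → T1 X2; X2 → A T0; A → T0 X3; X3 → T0 X4; X4 → A T1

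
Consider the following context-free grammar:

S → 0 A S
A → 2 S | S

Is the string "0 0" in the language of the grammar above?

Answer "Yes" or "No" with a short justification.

No - no valid derivation exists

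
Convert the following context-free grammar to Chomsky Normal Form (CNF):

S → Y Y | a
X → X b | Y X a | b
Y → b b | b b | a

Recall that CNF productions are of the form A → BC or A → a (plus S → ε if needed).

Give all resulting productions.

S → a; TB → b; TA → a; X → b; Y → a; S → Y Y; X → X TB; X → Y X0; X0 → X TA; Y → TB TB; Y → TB TB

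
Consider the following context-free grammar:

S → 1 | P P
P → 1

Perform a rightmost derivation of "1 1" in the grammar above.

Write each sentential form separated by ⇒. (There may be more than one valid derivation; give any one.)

S ⇒ P P ⇒ P 1 ⇒ 1 1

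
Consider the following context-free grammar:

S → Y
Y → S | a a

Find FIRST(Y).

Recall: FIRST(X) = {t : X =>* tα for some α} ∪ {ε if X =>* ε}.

We compute FIRST(Y) using the standard algorithm.
FIRST(S) = {a}
FIRST(Y) = {a}
Therefore, FIRST(Y) = {a}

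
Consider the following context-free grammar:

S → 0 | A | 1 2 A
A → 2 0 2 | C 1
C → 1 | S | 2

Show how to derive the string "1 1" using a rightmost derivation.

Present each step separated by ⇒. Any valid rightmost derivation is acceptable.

S ⇒ A ⇒ C 1 ⇒ 1 1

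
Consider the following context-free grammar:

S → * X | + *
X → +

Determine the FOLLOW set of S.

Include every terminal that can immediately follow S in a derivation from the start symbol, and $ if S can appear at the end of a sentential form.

We compute FOLLOW(S) using the standard algorithm.
FOLLOW(S) starts with {$}.
FIRST(S) = {*, +}
FIRST(X) = {+}
FOLLOW(S) = {$}
FOLLOW(X) = {$}
Therefore, FOLLOW(S) = {$}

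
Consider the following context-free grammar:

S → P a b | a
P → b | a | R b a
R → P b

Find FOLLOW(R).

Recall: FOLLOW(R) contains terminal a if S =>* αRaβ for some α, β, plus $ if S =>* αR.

We compute FOLLOW(R) using the standard algorithm.
FOLLOW(S) starts with {$}.
FIRST(P) = {a, b}
FIRST(R) = {a, b}
FIRST(S) = {a, b}
FOLLOW(P) = {a, b}
FOLLOW(R) = {b}
FOLLOW(S) = {$}
Therefore, FOLLOW(R) = {b}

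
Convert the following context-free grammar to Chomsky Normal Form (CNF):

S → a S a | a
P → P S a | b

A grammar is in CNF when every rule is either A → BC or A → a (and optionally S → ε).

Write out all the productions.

TA → a; S → a; P → b; S → TA X0; X0 → S TA; P → P X1; X1 → S TA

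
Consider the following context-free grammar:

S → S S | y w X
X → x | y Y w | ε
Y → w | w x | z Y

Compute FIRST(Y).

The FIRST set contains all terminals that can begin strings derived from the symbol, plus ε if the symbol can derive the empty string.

We compute FIRST(Y) using the standard algorithm.
FIRST(S) = {y}
FIRST(X) = {x, y, ε}
FIRST(Y) = {w, z}
Therefore, FIRST(Y) = {w, z}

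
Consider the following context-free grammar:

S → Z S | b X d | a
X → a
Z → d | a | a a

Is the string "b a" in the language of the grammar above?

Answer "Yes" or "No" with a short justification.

No - no valid derivation exists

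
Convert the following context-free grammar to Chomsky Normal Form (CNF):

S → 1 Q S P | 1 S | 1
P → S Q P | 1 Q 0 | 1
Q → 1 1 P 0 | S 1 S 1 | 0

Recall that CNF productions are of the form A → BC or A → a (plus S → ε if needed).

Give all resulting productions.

T1 → 1; S → 1; T0 → 0; P → 1; Q → 0; S → T1 X0; X0 → Q X1; X1 → S P; S → T1 S; P → S X2; X2 → Q P; P → T1 X3; X3 → Q T0; Q → T1 X4; X4 → T1 X5; X5 → P T0; Q → S X6; X6 → T1 X7; X7 → S T1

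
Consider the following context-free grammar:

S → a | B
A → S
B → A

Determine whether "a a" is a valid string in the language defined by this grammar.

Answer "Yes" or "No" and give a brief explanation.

No - no valid derivation exists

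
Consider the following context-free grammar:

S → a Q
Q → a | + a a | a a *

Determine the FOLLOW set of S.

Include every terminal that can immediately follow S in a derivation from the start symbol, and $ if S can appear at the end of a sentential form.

We compute FOLLOW(S) using the standard algorithm.
FOLLOW(S) starts with {$}.
FIRST(Q) = {+, a}
FIRST(S) = {a}
FOLLOW(Q) = {$}
FOLLOW(S) = {$}
Therefore, FOLLOW(S) = {$}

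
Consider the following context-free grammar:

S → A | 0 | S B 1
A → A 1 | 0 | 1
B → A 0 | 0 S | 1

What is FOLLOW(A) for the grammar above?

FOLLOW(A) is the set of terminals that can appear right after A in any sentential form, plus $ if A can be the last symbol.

We compute FOLLOW(A) using the standard algorithm.
FOLLOW(S) starts with {$}.
FIRST(A) = {0, 1}
FIRST(B) = {0, 1}
FIRST(S) = {0, 1}
FOLLOW(A) = {$, 0, 1}
FOLLOW(B) = {1}
FOLLOW(S) = {$, 0, 1}
Therefore, FOLLOW(A) = {$, 0, 1}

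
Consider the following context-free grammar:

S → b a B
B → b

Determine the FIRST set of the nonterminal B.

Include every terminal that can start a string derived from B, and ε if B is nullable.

We compute FIRST(B) using the standard algorithm.
FIRST(B) = {b}
FIRST(S) = {b}
Therefore, FIRST(B) = {b}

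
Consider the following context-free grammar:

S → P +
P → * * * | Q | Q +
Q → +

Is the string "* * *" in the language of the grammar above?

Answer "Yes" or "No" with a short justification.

No - no valid derivation exists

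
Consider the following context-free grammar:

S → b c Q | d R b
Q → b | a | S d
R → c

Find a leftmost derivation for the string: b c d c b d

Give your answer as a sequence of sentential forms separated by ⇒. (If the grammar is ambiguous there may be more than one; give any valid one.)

S ⇒ b c Q ⇒ b c S d ⇒ b c d R b d ⇒ b c d c b d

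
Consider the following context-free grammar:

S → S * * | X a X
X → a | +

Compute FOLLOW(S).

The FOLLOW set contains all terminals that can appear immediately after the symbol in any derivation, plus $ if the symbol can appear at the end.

We compute FOLLOW(S) using the standard algorithm.
FOLLOW(S) starts with {$}.
FIRST(S) = {+, a}
FIRST(X) = {+, a}
FOLLOW(S) = {$, *}
FOLLOW(X) = {$, *, a}
Therefore, FOLLOW(S) = {$, *}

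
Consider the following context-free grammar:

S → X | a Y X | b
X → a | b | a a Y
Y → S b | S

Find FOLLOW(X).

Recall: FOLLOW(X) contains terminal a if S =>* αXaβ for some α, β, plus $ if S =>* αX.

We compute FOLLOW(X) using the standard algorithm.
FOLLOW(S) starts with {$}.
FIRST(S) = {a, b}
FIRST(X) = {a, b}
FIRST(Y) = {a, b}
FOLLOW(S) = {$, a, b}
FOLLOW(X) = {$, a, b}
FOLLOW(Y) = {$, a, b}
Therefore, FOLLOW(X) = {$, a, b}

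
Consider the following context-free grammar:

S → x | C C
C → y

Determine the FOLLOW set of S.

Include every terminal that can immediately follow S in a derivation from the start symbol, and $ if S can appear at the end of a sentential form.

We compute FOLLOW(S) using the standard algorithm.
FOLLOW(S) starts with {$}.
FIRST(C) = {y}
FIRST(S) = {x, y}
FOLLOW(C) = {$, y}
FOLLOW(S) = {$}
Therefore, FOLLOW(S) = {$}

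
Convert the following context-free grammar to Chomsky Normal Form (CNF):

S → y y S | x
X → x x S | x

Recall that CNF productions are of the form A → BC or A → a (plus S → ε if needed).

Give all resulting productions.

TY → y; S → x; TX → x; X → x; S → TY X0; X0 → TY S; X → TX X1; X1 → TX S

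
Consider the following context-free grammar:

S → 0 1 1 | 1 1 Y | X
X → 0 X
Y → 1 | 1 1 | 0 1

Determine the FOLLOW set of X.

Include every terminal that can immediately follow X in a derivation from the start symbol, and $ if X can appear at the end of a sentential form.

We compute FOLLOW(X) using the standard algorithm.
FOLLOW(S) starts with {$}.
FIRST(S) = {0, 1}
FIRST(X) = {0}
FIRST(Y) = {0, 1}
FOLLOW(S) = {$}
FOLLOW(X) = {$}
FOLLOW(Y) = {$}
Therefore, FOLLOW(X) = {$}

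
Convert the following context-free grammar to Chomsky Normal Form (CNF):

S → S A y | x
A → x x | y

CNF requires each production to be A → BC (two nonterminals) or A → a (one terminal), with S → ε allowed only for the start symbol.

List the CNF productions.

TY → y; S → x; TX → x; A → y; S → S X0; X0 → A TY; A → TX TX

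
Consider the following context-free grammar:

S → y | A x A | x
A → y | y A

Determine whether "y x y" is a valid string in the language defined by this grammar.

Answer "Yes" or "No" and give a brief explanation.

Yes - a valid derivation exists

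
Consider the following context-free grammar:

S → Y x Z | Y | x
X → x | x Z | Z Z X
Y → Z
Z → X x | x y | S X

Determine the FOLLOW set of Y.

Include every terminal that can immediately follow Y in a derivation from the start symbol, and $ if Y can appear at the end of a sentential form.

We compute FOLLOW(Y) using the standard algorithm.
FOLLOW(S) starts with {$}.
FIRST(S) = {x}
FIRST(X) = {x}
FIRST(Y) = {x}
FIRST(Z) = {x}
FOLLOW(S) = {$, x}
FOLLOW(X) = {$, x}
FOLLOW(Y) = {$, x}
FOLLOW(Z) = {$, x}
Therefore, FOLLOW(Y) = {$, x}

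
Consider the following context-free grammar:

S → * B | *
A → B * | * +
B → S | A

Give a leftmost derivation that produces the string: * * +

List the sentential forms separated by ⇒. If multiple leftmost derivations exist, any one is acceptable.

S ⇒ * B ⇒ * A ⇒ * * +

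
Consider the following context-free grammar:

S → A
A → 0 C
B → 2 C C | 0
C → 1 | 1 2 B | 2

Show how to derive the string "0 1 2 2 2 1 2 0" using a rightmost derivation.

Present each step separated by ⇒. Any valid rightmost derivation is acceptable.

S ⇒ A ⇒ 0 C ⇒ 0 1 2 B ⇒ 0 1 2 2 C C ⇒ 0 1 2 2 C 1 2 B ⇒ 0 1 2 2 C 1 2 0 ⇒ 0 1 2 2 2 1 2 0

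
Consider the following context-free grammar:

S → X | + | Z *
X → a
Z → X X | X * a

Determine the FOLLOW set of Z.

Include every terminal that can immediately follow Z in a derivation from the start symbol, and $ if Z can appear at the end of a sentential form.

We compute FOLLOW(Z) using the standard algorithm.
FOLLOW(S) starts with {$}.
FIRST(S) = {+, a}
FIRST(X) = {a}
FIRST(Z) = {a}
FOLLOW(S) = {$}
FOLLOW(X) = {$, *, a}
FOLLOW(Z) = {*}
Therefore, FOLLOW(Z) = {*}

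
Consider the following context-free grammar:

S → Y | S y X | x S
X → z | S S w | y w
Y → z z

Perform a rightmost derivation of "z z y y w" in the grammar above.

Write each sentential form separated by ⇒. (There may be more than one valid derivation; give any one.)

S ⇒ S y X ⇒ S y y w ⇒ Y y y w ⇒ z z y y w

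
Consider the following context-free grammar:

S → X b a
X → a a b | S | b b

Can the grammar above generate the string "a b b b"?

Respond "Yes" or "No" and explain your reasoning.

No - no valid derivation exists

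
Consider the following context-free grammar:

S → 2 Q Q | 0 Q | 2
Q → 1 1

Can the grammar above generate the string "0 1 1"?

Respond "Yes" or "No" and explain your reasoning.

Yes - a valid derivation exists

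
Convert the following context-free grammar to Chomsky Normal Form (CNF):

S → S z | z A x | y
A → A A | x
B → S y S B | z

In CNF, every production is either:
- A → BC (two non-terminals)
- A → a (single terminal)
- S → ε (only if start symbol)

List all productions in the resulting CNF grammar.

TZ → z; TX → x; S → y; A → x; TY → y; B → z; S → S TZ; S → TZ X0; X0 → A TX; A → A A; B → S X1; X1 → TY X2; X2 → S B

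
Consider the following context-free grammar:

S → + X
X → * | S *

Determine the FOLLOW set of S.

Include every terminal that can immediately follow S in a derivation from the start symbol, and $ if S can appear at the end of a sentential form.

We compute FOLLOW(S) using the standard algorithm.
FOLLOW(S) starts with {$}.
FIRST(S) = {+}
FIRST(X) = {*, +}
FOLLOW(S) = {$, *}
FOLLOW(X) = {$, *}
Therefore, FOLLOW(S) = {$, *}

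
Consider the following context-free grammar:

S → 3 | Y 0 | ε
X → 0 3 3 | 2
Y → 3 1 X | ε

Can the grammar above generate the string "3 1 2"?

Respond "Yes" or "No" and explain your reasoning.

No - no valid derivation exists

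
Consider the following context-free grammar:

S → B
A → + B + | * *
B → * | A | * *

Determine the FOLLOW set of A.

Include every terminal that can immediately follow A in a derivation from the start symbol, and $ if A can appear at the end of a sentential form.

We compute FOLLOW(A) using the standard algorithm.
FOLLOW(S) starts with {$}.
FIRST(A) = {*, +}
FIRST(B) = {*, +}
FIRST(S) = {*, +}
FOLLOW(A) = {$, +}
FOLLOW(B) = {$, +}
FOLLOW(S) = {$}
Therefore, FOLLOW(A) = {$, +}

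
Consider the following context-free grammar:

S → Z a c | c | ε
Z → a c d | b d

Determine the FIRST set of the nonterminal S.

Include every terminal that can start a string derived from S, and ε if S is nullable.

We compute FIRST(S) using the standard algorithm.
FIRST(S) = {a, b, c, ε}
FIRST(Z) = {a, b}
Therefore, FIRST(S) = {a, b, c, ε}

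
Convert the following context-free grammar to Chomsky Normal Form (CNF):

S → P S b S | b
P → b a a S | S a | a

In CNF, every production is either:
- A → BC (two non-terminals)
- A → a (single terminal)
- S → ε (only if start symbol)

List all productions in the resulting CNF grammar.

TB → b; S → b; TA → a; P → a; S → P X0; X0 → S X1; X1 → TB S; P → TB X2; X2 → TA X3; X3 → TA S; P → S TA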